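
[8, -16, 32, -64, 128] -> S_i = 8*-2^i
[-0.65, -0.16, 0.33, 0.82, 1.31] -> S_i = -0.65 + 0.49*i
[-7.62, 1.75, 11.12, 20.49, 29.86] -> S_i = -7.62 + 9.37*i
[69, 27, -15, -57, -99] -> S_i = 69 + -42*i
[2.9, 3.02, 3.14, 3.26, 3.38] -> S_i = 2.90 + 0.12*i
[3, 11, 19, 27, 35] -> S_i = 3 + 8*i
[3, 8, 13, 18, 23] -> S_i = 3 + 5*i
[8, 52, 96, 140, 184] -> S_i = 8 + 44*i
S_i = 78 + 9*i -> [78, 87, 96, 105, 114]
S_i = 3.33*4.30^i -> [3.33, 14.32, 61.57, 264.76, 1138.46]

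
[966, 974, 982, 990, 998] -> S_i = 966 + 8*i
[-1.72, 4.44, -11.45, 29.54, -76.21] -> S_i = -1.72*(-2.58)^i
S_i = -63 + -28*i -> [-63, -91, -119, -147, -175]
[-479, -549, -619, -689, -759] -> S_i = -479 + -70*i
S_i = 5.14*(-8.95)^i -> [5.14, -46.0, 411.73, -3684.96, 32980.35]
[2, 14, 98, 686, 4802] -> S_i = 2*7^i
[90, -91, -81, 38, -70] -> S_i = Random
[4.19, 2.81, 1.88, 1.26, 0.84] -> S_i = 4.19*0.67^i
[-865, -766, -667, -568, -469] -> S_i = -865 + 99*i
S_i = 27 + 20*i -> [27, 47, 67, 87, 107]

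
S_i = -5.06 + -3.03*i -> [-5.06, -8.09, -11.12, -14.15, -17.18]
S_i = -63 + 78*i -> [-63, 15, 93, 171, 249]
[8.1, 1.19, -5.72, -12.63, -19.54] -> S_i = 8.10 + -6.91*i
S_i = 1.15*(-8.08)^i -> [1.15, -9.29, 75.08, -606.64, 4901.66]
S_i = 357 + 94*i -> [357, 451, 545, 639, 733]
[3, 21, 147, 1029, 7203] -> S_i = 3*7^i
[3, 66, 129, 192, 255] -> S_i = 3 + 63*i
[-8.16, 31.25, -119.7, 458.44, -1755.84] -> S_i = -8.16*(-3.83)^i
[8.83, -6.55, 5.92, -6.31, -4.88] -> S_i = Random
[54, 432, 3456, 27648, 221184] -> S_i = 54*8^i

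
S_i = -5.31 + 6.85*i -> [-5.31, 1.54, 8.39, 15.24, 22.09]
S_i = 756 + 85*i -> [756, 841, 926, 1011, 1096]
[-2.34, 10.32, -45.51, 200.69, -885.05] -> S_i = -2.34*(-4.41)^i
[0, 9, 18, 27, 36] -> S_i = 0 + 9*i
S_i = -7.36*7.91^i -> [-7.36, -58.22, -460.5, -3642.56, -28812.69]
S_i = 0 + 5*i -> [0, 5, 10, 15, 20]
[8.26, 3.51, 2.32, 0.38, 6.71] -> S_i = Random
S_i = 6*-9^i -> [6, -54, 486, -4374, 39366]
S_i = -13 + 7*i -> [-13, -6, 1, 8, 15]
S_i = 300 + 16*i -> [300, 316, 332, 348, 364]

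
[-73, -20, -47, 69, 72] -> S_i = Random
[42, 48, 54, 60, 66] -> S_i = 42 + 6*i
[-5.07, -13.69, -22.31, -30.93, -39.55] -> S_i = -5.07 + -8.62*i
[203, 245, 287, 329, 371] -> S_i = 203 + 42*i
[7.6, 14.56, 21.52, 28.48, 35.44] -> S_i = 7.60 + 6.96*i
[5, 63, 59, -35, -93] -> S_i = Random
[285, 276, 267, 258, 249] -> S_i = 285 + -9*i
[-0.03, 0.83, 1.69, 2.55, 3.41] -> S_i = -0.03 + 0.86*i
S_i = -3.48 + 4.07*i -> [-3.48, 0.59, 4.66, 8.73, 12.8]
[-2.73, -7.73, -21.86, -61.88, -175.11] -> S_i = -2.73*2.83^i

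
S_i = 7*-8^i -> [7, -56, 448, -3584, 28672]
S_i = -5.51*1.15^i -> [-5.51, -6.34, -7.29, -8.38, -9.64]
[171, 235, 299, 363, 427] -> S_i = 171 + 64*i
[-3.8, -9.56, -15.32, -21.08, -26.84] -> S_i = -3.80 + -5.76*i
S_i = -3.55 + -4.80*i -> [-3.55, -8.35, -13.15, -17.95, -22.75]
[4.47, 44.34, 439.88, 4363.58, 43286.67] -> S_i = 4.47*9.92^i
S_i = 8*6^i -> [8, 48, 288, 1728, 10368]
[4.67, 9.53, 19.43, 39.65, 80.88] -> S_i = 4.67*2.04^i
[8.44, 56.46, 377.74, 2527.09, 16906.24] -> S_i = 8.44*6.69^i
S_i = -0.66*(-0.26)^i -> [-0.66, 0.17, -0.04, 0.01, -0.0]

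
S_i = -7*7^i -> [-7, -49, -343, -2401, -16807]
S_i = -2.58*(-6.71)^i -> [-2.58, 17.31, -116.16, 779.45, -5230.1]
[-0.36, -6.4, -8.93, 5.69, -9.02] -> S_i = Random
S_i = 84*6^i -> [84, 504, 3024, 18144, 108864]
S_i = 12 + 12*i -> [12, 24, 36, 48, 60]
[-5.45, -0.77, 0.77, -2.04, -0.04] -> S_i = Random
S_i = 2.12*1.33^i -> [2.12, 2.82, 3.75, 4.99, 6.63]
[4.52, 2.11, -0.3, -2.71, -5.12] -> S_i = 4.52 + -2.41*i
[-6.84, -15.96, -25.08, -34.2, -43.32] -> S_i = -6.84 + -9.12*i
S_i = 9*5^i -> [9, 45, 225, 1125, 5625]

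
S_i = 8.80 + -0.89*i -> [8.8, 7.91, 7.02, 6.13, 5.24]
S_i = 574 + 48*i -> [574, 622, 670, 718, 766]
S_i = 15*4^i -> [15, 60, 240, 960, 3840]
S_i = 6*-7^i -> [6, -42, 294, -2058, 14406]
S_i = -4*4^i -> [-4, -16, -64, -256, -1024]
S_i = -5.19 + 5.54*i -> [-5.19, 0.35, 5.89, 11.43, 16.97]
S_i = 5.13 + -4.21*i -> [5.13, 0.92, -3.29, -7.5, -11.71]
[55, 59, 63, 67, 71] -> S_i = 55 + 4*i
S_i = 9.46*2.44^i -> [9.46, 23.08, 56.32, 137.42, 335.31]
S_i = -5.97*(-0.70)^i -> [-5.97, 4.18, -2.93, 2.05, -1.43]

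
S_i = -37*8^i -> [-37, -296, -2368, -18944, -151552]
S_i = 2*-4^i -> [2, -8, 32, -128, 512]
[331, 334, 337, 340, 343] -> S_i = 331 + 3*i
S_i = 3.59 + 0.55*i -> [3.59, 4.14, 4.69, 5.24, 5.79]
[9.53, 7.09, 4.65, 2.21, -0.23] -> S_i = 9.53 + -2.44*i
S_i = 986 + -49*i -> [986, 937, 888, 839, 790]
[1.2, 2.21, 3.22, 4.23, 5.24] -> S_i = 1.20 + 1.01*i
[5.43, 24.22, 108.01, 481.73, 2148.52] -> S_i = 5.43*4.46^i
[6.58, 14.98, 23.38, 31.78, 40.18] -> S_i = 6.58 + 8.40*i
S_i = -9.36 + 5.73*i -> [-9.36, -3.63, 2.1, 7.83, 13.56]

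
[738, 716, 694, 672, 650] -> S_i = 738 + -22*i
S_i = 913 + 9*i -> [913, 922, 931, 940, 949]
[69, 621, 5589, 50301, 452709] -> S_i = 69*9^i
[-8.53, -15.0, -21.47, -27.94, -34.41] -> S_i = -8.53 + -6.47*i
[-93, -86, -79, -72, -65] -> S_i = -93 + 7*i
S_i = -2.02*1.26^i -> [-2.02, -2.55, -3.21, -4.04, -5.09]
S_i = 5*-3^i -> [5, -15, 45, -135, 405]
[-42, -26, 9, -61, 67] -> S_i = Random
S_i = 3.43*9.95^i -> [3.43, 34.13, 339.58, 3378.81, 33619.13]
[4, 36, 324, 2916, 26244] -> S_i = 4*9^i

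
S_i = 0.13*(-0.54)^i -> [0.13, -0.07, 0.04, -0.02, 0.01]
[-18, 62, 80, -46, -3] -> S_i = Random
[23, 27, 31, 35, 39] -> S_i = 23 + 4*i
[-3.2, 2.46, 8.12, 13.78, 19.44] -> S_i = -3.20 + 5.66*i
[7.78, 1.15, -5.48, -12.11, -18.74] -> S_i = 7.78 + -6.63*i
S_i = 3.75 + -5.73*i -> [3.75, -1.98, -7.71, -13.44, -19.17]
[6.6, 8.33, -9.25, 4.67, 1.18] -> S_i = Random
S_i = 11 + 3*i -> [11, 14, 17, 20, 23]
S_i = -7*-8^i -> [-7, 56, -448, 3584, -28672]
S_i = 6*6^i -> [6, 36, 216, 1296, 7776]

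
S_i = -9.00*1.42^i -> [-9.0, -12.78, -18.15, -25.77, -36.59]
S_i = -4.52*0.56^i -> [-4.52, -2.53, -1.42, -0.79, -0.44]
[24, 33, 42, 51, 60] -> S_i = 24 + 9*i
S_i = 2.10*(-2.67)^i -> [2.1, -5.61, 14.97, -39.97, 106.72]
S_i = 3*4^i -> [3, 12, 48, 192, 768]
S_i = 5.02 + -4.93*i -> [5.02, 0.09, -4.84, -9.77, -14.7]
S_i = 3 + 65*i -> [3, 68, 133, 198, 263]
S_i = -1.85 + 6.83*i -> [-1.85, 4.98, 11.81, 18.64, 25.47]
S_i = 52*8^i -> [52, 416, 3328, 26624, 212992]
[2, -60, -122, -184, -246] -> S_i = 2 + -62*i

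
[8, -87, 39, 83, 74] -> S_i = Random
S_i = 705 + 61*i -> [705, 766, 827, 888, 949]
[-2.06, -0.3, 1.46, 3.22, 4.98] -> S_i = -2.06 + 1.76*i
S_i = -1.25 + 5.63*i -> [-1.25, 4.38, 10.01, 15.64, 21.27]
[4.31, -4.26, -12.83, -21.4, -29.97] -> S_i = 4.31 + -8.57*i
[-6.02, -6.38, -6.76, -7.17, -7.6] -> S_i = -6.02*1.06^i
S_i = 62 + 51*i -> [62, 113, 164, 215, 266]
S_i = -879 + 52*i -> [-879, -827, -775, -723, -671]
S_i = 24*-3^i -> [24, -72, 216, -648, 1944]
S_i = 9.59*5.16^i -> [9.59, 49.48, 255.34, 1317.55, 6798.57]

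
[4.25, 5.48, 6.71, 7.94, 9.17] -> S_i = 4.25 + 1.23*i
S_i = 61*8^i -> [61, 488, 3904, 31232, 249856]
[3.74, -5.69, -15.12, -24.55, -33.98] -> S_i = 3.74 + -9.43*i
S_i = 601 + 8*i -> [601, 609, 617, 625, 633]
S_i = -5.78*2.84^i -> [-5.78, -16.42, -46.62, -132.4, -376.01]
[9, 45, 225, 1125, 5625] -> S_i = 9*5^i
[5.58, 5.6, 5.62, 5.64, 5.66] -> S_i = 5.58 + 0.02*i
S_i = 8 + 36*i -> [8, 44, 80, 116, 152]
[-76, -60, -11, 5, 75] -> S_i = Random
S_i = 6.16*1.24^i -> [6.16, 7.64, 9.47, 11.74, 14.56]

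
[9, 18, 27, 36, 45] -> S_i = 9 + 9*i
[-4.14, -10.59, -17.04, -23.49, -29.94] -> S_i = -4.14 + -6.45*i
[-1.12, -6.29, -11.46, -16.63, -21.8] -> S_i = -1.12 + -5.17*i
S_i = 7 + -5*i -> [7, 2, -3, -8, -13]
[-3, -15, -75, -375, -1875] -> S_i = -3*5^i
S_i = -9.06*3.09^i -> [-9.06, -28.0, -86.51, -267.3, -825.97]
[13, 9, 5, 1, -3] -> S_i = 13 + -4*i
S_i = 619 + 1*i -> [619, 620, 621, 622, 623]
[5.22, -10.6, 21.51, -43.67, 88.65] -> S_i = 5.22*(-2.03)^i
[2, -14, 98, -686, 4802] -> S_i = 2*-7^i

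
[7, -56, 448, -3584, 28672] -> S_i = 7*-8^i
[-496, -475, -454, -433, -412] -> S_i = -496 + 21*i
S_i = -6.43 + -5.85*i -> [-6.43, -12.28, -18.13, -23.98, -29.83]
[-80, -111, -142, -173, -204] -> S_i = -80 + -31*i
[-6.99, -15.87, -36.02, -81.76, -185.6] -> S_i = -6.99*2.27^i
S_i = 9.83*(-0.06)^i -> [9.83, -0.59, 0.04, -0.0, 0.0]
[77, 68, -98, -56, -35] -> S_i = Random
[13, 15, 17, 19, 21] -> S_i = 13 + 2*i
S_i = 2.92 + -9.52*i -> [2.92, -6.6, -16.12, -25.64, -35.16]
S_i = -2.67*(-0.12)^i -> [-2.67, 0.32, -0.04, 0.0, -0.0]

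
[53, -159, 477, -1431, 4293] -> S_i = 53*-3^i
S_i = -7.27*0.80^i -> [-7.27, -5.82, -4.65, -3.72, -2.98]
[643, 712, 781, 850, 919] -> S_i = 643 + 69*i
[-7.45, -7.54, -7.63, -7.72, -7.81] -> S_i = -7.45 + -0.09*i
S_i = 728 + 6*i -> [728, 734, 740, 746, 752]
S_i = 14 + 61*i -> [14, 75, 136, 197, 258]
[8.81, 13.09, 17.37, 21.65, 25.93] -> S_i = 8.81 + 4.28*i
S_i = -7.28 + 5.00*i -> [-7.28, -2.28, 2.72, 7.72, 12.72]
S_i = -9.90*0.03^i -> [-9.9, -0.3, -0.01, -0.0, -0.0]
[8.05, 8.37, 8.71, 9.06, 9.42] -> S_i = 8.05*1.04^i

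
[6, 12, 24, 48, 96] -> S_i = 6*2^i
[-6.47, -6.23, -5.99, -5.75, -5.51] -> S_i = -6.47 + 0.24*i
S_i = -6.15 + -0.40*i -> [-6.15, -6.55, -6.95, -7.35, -7.75]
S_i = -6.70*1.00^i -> [-6.7, -6.7, -6.7, -6.7, -6.7]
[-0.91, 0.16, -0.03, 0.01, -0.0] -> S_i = -0.91*(-0.18)^i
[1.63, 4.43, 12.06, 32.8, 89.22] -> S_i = 1.63*2.72^i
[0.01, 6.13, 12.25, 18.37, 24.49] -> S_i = 0.01 + 6.12*i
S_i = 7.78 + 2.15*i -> [7.78, 9.93, 12.08, 14.23, 16.38]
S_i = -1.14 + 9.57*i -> [-1.14, 8.43, 18.0, 27.57, 37.14]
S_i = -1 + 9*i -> [-1, 8, 17, 26, 35]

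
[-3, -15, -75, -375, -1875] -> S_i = -3*5^i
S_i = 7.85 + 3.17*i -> [7.85, 11.02, 14.19, 17.36, 20.53]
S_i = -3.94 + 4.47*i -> [-3.94, 0.53, 5.0, 9.47, 13.94]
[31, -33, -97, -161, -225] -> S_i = 31 + -64*i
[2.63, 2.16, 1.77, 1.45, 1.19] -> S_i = 2.63*0.82^i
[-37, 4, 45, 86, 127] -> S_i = -37 + 41*i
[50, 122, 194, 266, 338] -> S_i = 50 + 72*i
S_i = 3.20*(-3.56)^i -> [3.2, -11.39, 40.56, -144.38, 513.98]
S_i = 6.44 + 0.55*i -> [6.44, 6.99, 7.54, 8.09, 8.64]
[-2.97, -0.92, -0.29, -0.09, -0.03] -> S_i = -2.97*0.31^i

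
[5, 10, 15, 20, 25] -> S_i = 5 + 5*i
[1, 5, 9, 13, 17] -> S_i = 1 + 4*i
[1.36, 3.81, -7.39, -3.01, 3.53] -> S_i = Random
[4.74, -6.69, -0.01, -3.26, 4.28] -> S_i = Random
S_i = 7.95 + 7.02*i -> [7.95, 14.97, 21.99, 29.01, 36.03]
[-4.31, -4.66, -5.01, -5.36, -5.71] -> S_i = -4.31 + -0.35*i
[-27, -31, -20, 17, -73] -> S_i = Random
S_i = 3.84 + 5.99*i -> [3.84, 9.83, 15.82, 21.81, 27.8]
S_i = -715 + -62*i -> [-715, -777, -839, -901, -963]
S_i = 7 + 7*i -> [7, 14, 21, 28, 35]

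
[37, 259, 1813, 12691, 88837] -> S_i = 37*7^i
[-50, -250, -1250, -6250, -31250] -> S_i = -50*5^i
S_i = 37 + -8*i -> [37, 29, 21, 13, 5]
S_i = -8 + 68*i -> [-8, 60, 128, 196, 264]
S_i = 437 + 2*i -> [437, 439, 441, 443, 445]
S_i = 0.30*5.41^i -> [0.3, 1.62, 8.78, 47.5, 256.99]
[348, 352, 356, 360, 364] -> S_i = 348 + 4*i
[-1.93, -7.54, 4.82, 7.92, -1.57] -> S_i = Random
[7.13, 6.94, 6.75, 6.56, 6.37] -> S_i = 7.13 + -0.19*i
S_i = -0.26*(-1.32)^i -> [-0.26, 0.34, -0.45, 0.6, -0.79]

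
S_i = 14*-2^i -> [14, -28, 56, -112, 224]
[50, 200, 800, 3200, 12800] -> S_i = 50*4^i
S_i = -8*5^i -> [-8, -40, -200, -1000, -5000]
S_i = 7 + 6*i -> [7, 13, 19, 25, 31]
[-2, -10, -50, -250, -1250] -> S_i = -2*5^i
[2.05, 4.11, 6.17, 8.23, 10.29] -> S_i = 2.05 + 2.06*i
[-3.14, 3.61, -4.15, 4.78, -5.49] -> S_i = -3.14*(-1.15)^i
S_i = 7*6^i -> [7, 42, 252, 1512, 9072]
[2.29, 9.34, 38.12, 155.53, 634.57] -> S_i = 2.29*4.08^i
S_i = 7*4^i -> [7, 28, 112, 448, 1792]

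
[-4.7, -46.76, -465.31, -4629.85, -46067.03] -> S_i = -4.70*9.95^i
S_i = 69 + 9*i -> [69, 78, 87, 96, 105]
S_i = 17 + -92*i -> [17, -75, -167, -259, -351]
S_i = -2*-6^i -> [-2, 12, -72, 432, -2592]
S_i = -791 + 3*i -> [-791, -788, -785, -782, -779]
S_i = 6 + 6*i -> [6, 12, 18, 24, 30]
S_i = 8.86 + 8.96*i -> [8.86, 17.82, 26.78, 35.74, 44.7]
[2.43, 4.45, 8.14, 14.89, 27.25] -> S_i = 2.43*1.83^i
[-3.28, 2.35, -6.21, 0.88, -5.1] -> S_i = Random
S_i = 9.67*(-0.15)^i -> [9.67, -1.45, 0.22, -0.03, 0.0]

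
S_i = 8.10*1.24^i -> [8.1, 10.04, 12.45, 15.44, 19.15]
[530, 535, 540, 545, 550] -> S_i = 530 + 5*i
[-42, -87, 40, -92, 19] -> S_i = Random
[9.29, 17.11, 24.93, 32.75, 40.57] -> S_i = 9.29 + 7.82*i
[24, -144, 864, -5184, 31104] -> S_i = 24*-6^i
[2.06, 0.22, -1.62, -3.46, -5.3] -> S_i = 2.06 + -1.84*i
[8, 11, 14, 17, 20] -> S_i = 8 + 3*i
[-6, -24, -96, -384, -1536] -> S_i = -6*4^i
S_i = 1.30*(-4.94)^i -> [1.3, -6.42, 31.72, -156.72, 774.2]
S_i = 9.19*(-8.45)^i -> [9.19, -77.66, 656.19, -5544.8, 46853.53]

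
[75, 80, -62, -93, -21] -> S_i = Random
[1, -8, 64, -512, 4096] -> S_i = 1*-8^i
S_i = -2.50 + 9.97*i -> [-2.5, 7.47, 17.44, 27.41, 37.38]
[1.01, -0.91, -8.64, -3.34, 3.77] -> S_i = Random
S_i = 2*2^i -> [2, 4, 8, 16, 32]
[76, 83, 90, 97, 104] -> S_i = 76 + 7*i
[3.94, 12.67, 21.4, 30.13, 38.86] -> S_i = 3.94 + 8.73*i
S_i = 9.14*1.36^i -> [9.14, 12.43, 16.91, 22.99, 31.27]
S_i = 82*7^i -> [82, 574, 4018, 28126, 196882]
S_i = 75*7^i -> [75, 525, 3675, 25725, 180075]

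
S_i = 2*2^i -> [2, 4, 8, 16, 32]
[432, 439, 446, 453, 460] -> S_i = 432 + 7*i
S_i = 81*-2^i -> [81, -162, 324, -648, 1296]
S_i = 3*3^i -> [3, 9, 27, 81, 243]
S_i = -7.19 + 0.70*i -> [-7.19, -6.49, -5.79, -5.09, -4.39]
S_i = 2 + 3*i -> [2, 5, 8, 11, 14]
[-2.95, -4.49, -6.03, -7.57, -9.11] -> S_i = -2.95 + -1.54*i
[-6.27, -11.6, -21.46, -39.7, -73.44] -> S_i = -6.27*1.85^i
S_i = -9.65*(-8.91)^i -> [-9.65, 85.98, -766.1, 6825.91, -60818.84]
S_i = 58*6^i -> [58, 348, 2088, 12528, 75168]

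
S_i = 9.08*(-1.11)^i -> [9.08, -10.08, 11.19, -12.42, 13.78]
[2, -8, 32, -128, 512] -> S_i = 2*-4^i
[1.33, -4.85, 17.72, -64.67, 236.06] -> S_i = 1.33*(-3.65)^i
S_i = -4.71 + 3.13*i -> [-4.71, -1.58, 1.55, 4.68, 7.81]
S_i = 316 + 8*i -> [316, 324, 332, 340, 348]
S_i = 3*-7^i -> [3, -21, 147, -1029, 7203]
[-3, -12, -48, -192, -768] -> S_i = -3*4^i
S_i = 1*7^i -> [1, 7, 49, 343, 2401]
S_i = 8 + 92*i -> [8, 100, 192, 284, 376]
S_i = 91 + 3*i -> [91, 94, 97, 100, 103]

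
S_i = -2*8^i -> [-2, -16, -128, -1024, -8192]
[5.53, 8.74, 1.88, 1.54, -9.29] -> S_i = Random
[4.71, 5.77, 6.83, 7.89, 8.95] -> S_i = 4.71 + 1.06*i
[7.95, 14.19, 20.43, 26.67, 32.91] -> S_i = 7.95 + 6.24*i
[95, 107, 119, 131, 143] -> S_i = 95 + 12*i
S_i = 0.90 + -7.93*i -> [0.9, -7.03, -14.96, -22.89, -30.82]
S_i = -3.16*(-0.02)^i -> [-3.16, 0.06, -0.0, 0.0, -0.0]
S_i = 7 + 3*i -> [7, 10, 13, 16, 19]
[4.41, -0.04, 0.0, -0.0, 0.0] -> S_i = 4.41*(-0.01)^i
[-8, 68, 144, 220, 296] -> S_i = -8 + 76*i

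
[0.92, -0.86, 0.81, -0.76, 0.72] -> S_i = 0.92*(-0.94)^i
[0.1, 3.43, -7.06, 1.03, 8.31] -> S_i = Random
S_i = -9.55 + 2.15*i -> [-9.55, -7.4, -5.25, -3.1, -0.95]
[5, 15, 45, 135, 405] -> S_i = 5*3^i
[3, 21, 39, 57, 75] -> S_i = 3 + 18*i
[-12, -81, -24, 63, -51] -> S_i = Random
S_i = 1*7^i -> [1, 7, 49, 343, 2401]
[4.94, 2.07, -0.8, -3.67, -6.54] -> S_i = 4.94 + -2.87*i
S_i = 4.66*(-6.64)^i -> [4.66, -30.94, 205.46, -1364.24, 9058.54]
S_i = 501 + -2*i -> [501, 499, 497, 495, 493]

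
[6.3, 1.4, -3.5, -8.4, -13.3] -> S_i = 6.30 + -4.90*i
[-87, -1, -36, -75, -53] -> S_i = Random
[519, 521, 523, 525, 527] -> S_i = 519 + 2*i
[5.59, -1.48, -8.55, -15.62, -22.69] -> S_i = 5.59 + -7.07*i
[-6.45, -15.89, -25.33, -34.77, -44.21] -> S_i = -6.45 + -9.44*i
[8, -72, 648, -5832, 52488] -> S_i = 8*-9^i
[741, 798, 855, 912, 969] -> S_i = 741 + 57*i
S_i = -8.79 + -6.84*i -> [-8.79, -15.63, -22.47, -29.31, -36.15]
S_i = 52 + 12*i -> [52, 64, 76, 88, 100]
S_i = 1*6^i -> [1, 6, 36, 216, 1296]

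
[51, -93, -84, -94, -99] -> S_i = Random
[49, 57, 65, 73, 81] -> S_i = 49 + 8*i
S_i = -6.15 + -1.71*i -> [-6.15, -7.86, -9.57, -11.28, -12.99]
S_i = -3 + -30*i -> [-3, -33, -63, -93, -123]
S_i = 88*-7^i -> [88, -616, 4312, -30184, 211288]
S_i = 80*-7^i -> [80, -560, 3920, -27440, 192080]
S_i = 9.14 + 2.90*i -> [9.14, 12.04, 14.94, 17.84, 20.74]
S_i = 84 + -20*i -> [84, 64, 44, 24, 4]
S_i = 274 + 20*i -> [274, 294, 314, 334, 354]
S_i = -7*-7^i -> [-7, 49, -343, 2401, -16807]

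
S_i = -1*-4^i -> [-1, 4, -16, 64, -256]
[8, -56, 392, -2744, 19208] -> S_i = 8*-7^i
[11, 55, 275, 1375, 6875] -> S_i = 11*5^i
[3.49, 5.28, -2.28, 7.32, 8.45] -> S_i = Random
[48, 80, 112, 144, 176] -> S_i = 48 + 32*i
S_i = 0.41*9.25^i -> [0.41, 3.79, 35.08, 324.5, 3001.59]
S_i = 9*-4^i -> [9, -36, 144, -576, 2304]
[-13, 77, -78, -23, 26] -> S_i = Random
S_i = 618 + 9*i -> [618, 627, 636, 645, 654]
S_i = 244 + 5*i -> [244, 249, 254, 259, 264]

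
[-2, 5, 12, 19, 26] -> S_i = -2 + 7*i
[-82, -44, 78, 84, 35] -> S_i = Random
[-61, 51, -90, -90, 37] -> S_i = Random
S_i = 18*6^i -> [18, 108, 648, 3888, 23328]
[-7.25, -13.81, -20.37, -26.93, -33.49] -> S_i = -7.25 + -6.56*i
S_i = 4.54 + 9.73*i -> [4.54, 14.27, 24.0, 33.73, 43.46]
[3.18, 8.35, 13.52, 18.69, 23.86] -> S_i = 3.18 + 5.17*i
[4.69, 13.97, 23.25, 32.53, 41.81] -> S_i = 4.69 + 9.28*i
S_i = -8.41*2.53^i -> [-8.41, -21.28, -53.83, -136.19, -344.57]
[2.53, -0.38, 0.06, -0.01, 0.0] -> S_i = 2.53*(-0.15)^i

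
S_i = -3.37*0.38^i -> [-3.37, -1.28, -0.49, -0.18, -0.07]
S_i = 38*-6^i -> [38, -228, 1368, -8208, 49248]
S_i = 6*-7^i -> [6, -42, 294, -2058, 14406]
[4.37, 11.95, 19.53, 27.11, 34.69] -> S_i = 4.37 + 7.58*i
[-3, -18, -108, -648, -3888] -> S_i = -3*6^i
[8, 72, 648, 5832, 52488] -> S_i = 8*9^i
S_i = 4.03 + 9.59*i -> [4.03, 13.62, 23.21, 32.8, 42.39]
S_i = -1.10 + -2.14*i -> [-1.1, -3.24, -5.38, -7.52, -9.66]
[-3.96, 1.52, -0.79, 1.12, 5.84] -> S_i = Random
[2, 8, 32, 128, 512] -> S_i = 2*4^i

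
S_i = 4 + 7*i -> [4, 11, 18, 25, 32]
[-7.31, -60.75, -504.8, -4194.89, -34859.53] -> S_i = -7.31*8.31^i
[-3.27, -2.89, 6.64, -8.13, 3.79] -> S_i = Random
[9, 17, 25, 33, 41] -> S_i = 9 + 8*i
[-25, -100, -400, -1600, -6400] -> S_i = -25*4^i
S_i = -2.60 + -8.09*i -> [-2.6, -10.69, -18.78, -26.87, -34.96]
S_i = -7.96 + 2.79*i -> [-7.96, -5.17, -2.38, 0.41, 3.2]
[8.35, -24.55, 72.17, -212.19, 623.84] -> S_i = 8.35*(-2.94)^i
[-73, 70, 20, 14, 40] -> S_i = Random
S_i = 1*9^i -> [1, 9, 81, 729, 6561]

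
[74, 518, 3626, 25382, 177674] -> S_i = 74*7^i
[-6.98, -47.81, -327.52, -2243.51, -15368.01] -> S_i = -6.98*6.85^i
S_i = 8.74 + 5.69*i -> [8.74, 14.43, 20.12, 25.81, 31.5]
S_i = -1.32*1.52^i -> [-1.32, -2.01, -3.05, -4.64, -7.05]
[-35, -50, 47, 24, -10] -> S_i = Random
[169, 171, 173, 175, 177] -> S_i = 169 + 2*i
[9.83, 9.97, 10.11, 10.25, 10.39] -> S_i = 9.83 + 0.14*i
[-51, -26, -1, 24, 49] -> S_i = -51 + 25*i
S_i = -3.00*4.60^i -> [-3.0, -13.8, -63.48, -292.01, -1343.24]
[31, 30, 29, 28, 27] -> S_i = 31 + -1*i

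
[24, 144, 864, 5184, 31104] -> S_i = 24*6^i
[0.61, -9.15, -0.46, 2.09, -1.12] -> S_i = Random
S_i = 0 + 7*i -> [0, 7, 14, 21, 28]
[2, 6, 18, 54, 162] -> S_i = 2*3^i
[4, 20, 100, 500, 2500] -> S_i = 4*5^i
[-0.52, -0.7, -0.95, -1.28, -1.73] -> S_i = -0.52*1.35^i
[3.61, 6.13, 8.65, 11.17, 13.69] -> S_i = 3.61 + 2.52*i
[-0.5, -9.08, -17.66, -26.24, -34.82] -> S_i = -0.50 + -8.58*i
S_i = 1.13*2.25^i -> [1.13, 2.54, 5.72, 12.87, 28.96]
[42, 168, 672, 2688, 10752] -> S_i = 42*4^i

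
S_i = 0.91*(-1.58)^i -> [0.91, -1.44, 2.27, -3.59, 5.67]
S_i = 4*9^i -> [4, 36, 324, 2916, 26244]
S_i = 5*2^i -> [5, 10, 20, 40, 80]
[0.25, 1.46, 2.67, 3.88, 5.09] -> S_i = 0.25 + 1.21*i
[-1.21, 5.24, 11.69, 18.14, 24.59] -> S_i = -1.21 + 6.45*i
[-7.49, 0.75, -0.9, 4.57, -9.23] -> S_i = Random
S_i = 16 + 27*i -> [16, 43, 70, 97, 124]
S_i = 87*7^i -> [87, 609, 4263, 29841, 208887]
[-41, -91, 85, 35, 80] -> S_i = Random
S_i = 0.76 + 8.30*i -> [0.76, 9.06, 17.36, 25.66, 33.96]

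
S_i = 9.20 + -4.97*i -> [9.2, 4.23, -0.74, -5.71, -10.68]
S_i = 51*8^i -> [51, 408, 3264, 26112, 208896]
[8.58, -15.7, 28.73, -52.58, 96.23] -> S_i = 8.58*(-1.83)^i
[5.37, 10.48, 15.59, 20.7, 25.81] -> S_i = 5.37 + 5.11*i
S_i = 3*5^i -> [3, 15, 75, 375, 1875]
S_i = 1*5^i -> [1, 5, 25, 125, 625]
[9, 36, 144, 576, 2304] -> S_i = 9*4^i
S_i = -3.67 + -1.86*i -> [-3.67, -5.53, -7.39, -9.25, -11.11]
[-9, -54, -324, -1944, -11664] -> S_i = -9*6^i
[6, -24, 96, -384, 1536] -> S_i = 6*-4^i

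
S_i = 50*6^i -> [50, 300, 1800, 10800, 64800]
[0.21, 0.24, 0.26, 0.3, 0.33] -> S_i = 0.21*1.12^i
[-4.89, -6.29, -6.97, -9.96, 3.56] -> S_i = Random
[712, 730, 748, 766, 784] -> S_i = 712 + 18*i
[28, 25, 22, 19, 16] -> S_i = 28 + -3*i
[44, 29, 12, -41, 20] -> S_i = Random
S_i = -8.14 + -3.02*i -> [-8.14, -11.16, -14.18, -17.2, -20.22]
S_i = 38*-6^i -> [38, -228, 1368, -8208, 49248]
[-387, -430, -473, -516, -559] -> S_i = -387 + -43*i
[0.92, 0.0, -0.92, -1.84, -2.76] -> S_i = 0.92 + -0.92*i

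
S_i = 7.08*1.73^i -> [7.08, 12.25, 21.19, 36.66, 63.42]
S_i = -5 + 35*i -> [-5, 30, 65, 100, 135]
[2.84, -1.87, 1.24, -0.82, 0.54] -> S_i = 2.84*(-0.66)^i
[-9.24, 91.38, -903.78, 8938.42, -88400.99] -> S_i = -9.24*(-9.89)^i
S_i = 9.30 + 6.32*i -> [9.3, 15.62, 21.94, 28.26, 34.58]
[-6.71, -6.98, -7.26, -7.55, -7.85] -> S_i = -6.71*1.04^i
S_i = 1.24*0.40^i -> [1.24, 0.5, 0.2, 0.08, 0.03]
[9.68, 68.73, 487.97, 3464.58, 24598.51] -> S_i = 9.68*7.10^i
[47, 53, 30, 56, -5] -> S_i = Random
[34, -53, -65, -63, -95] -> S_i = Random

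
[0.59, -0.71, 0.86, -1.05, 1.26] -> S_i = 0.59*(-1.21)^i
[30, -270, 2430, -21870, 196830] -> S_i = 30*-9^i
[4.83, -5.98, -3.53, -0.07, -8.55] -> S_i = Random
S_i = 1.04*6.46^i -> [1.04, 6.72, 43.4, 280.37, 1811.19]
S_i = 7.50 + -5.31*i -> [7.5, 2.19, -3.12, -8.43, -13.74]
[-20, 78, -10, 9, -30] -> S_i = Random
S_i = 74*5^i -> [74, 370, 1850, 9250, 46250]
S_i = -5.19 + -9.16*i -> [-5.19, -14.35, -23.51, -32.67, -41.83]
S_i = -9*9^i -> [-9, -81, -729, -6561, -59049]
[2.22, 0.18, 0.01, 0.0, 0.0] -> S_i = 2.22*0.08^i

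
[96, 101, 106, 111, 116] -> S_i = 96 + 5*i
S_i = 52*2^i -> [52, 104, 208, 416, 832]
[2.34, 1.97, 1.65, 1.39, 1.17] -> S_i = 2.34*0.84^i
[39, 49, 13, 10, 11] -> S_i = Random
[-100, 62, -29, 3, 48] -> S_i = Random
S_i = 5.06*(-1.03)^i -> [5.06, -5.21, 5.37, -5.53, 5.7]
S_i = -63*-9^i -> [-63, 567, -5103, 45927, -413343]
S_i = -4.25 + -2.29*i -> [-4.25, -6.54, -8.83, -11.12, -13.41]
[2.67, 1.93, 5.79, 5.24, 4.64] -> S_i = Random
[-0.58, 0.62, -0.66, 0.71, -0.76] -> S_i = -0.58*(-1.07)^i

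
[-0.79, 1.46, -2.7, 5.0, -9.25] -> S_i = -0.79*(-1.85)^i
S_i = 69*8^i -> [69, 552, 4416, 35328, 282624]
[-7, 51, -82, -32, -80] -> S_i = Random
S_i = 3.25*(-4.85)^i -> [3.25, -15.76, 76.45, -370.77, 1798.25]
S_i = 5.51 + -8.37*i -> [5.51, -2.86, -11.23, -19.6, -27.97]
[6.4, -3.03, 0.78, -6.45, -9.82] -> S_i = Random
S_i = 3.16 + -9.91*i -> [3.16, -6.75, -16.66, -26.57, -36.48]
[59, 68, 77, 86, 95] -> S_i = 59 + 9*i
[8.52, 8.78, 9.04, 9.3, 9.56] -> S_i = 8.52 + 0.26*i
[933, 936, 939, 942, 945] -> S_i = 933 + 3*i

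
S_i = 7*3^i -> [7, 21, 63, 189, 567]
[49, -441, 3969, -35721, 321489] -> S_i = 49*-9^i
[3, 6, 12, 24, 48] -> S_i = 3*2^i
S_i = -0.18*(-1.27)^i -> [-0.18, 0.23, -0.29, 0.37, -0.47]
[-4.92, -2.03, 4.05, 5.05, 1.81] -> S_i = Random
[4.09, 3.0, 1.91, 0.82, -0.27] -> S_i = 4.09 + -1.09*i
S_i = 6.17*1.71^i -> [6.17, 10.55, 18.04, 30.85, 52.76]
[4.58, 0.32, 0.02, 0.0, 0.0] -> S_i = 4.58*0.07^i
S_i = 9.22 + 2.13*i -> [9.22, 11.35, 13.48, 15.61, 17.74]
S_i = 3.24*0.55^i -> [3.24, 1.78, 0.98, 0.54, 0.3]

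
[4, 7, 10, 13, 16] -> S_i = 4 + 3*i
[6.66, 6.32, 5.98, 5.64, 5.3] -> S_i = 6.66 + -0.34*i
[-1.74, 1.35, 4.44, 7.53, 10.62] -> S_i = -1.74 + 3.09*i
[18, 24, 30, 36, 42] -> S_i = 18 + 6*i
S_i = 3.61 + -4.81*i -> [3.61, -1.2, -6.01, -10.82, -15.63]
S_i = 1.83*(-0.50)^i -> [1.83, -0.92, 0.46, -0.23, 0.11]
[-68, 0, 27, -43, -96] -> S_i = Random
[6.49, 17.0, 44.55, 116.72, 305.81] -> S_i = 6.49*2.62^i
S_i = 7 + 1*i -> [7, 8, 9, 10, 11]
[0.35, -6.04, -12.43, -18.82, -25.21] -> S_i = 0.35 + -6.39*i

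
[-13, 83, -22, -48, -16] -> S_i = Random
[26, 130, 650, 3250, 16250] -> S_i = 26*5^i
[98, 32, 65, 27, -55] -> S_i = Random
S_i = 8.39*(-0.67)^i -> [8.39, -5.62, 3.77, -2.52, 1.69]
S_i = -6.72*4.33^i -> [-6.72, -29.1, -125.99, -545.55, -2362.22]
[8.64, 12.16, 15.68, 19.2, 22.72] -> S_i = 8.64 + 3.52*i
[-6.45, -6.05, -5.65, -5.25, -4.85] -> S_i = -6.45 + 0.40*i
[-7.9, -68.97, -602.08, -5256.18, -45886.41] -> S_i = -7.90*8.73^i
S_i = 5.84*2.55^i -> [5.84, 14.89, 37.97, 96.84, 246.93]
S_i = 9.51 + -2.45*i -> [9.51, 7.06, 4.61, 2.16, -0.29]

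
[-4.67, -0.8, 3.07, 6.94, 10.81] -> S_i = -4.67 + 3.87*i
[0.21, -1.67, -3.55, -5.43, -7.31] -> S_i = 0.21 + -1.88*i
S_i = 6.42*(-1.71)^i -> [6.42, -10.98, 18.77, -32.1, 54.89]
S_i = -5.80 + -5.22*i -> [-5.8, -11.02, -16.24, -21.46, -26.68]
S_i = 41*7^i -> [41, 287, 2009, 14063, 98441]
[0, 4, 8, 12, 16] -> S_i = 0 + 4*i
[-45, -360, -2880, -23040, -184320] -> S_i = -45*8^i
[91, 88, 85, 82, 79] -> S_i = 91 + -3*i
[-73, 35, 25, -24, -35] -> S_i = Random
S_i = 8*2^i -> [8, 16, 32, 64, 128]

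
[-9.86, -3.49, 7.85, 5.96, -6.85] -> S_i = Random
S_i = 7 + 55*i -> [7, 62, 117, 172, 227]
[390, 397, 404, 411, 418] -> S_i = 390 + 7*i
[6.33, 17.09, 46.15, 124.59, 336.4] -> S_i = 6.33*2.70^i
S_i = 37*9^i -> [37, 333, 2997, 26973, 242757]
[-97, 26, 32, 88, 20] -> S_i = Random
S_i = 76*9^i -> [76, 684, 6156, 55404, 498636]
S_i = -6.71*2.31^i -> [-6.71, -15.5, -35.81, -82.71, -191.06]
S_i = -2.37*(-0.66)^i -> [-2.37, 1.56, -1.03, 0.68, -0.45]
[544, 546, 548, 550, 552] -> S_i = 544 + 2*i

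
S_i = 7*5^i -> [7, 35, 175, 875, 4375]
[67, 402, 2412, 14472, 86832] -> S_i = 67*6^i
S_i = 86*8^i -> [86, 688, 5504, 44032, 352256]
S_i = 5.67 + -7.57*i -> [5.67, -1.9, -9.47, -17.04, -24.61]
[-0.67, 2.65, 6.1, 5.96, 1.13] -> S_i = Random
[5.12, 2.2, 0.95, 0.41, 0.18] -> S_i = 5.12*0.43^i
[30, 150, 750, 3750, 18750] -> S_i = 30*5^i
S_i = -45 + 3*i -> [-45, -42, -39, -36, -33]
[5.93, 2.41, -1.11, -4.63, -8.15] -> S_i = 5.93 + -3.52*i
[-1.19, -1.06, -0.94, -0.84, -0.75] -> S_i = -1.19*0.89^i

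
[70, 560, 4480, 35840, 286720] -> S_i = 70*8^i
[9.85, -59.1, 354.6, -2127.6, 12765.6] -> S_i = 9.85*(-6.00)^i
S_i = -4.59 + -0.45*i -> [-4.59, -5.04, -5.49, -5.94, -6.39]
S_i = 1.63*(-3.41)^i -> [1.63, -5.56, 18.95, -64.63, 220.4]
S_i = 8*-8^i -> [8, -64, 512, -4096, 32768]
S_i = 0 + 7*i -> [0, 7, 14, 21, 28]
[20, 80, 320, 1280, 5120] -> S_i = 20*4^i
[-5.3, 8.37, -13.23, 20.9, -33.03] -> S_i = -5.30*(-1.58)^i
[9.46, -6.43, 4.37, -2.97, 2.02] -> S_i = 9.46*(-0.68)^i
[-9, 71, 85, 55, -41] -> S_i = Random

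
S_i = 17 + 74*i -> [17, 91, 165, 239, 313]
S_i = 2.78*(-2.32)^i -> [2.78, -6.45, 14.96, -34.71, 80.54]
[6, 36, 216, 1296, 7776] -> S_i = 6*6^i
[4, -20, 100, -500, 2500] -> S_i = 4*-5^i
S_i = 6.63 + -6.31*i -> [6.63, 0.32, -5.99, -12.3, -18.61]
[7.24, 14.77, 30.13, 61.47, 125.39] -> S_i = 7.24*2.04^i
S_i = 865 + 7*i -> [865, 872, 879, 886, 893]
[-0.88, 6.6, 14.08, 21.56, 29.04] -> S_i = -0.88 + 7.48*i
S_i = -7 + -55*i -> [-7, -62, -117, -172, -227]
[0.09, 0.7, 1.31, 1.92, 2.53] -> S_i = 0.09 + 0.61*i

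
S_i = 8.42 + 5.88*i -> [8.42, 14.3, 20.18, 26.06, 31.94]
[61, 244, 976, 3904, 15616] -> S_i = 61*4^i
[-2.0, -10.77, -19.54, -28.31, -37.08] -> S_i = -2.00 + -8.77*i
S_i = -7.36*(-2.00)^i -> [-7.36, 14.72, -29.44, 58.88, -117.76]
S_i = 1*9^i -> [1, 9, 81, 729, 6561]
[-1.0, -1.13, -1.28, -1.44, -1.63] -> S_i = -1.00*1.13^i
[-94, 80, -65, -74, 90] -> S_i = Random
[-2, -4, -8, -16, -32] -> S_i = -2*2^i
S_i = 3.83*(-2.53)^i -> [3.83, -9.69, 24.52, -62.02, 156.92]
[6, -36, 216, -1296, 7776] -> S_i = 6*-6^i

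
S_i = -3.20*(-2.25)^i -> [-3.2, 7.2, -16.2, 36.45, -82.01]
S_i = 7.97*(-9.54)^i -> [7.97, -76.03, 725.36, -6919.96, 66016.4]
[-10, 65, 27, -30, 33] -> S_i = Random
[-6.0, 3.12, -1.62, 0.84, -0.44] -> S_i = -6.00*(-0.52)^i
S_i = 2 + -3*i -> [2, -1, -4, -7, -10]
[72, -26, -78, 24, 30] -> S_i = Random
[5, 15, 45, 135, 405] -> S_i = 5*3^i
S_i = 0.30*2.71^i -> [0.3, 0.81, 2.2, 5.97, 16.18]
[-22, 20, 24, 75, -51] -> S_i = Random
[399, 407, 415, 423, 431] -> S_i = 399 + 8*i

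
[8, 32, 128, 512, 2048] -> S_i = 8*4^i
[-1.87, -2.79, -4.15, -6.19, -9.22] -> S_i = -1.87*1.49^i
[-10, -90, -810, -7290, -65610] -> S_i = -10*9^i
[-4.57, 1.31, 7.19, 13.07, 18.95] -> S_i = -4.57 + 5.88*i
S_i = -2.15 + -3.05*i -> [-2.15, -5.2, -8.25, -11.3, -14.35]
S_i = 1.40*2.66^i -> [1.4, 3.72, 9.91, 26.35, 70.09]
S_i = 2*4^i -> [2, 8, 32, 128, 512]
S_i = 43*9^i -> [43, 387, 3483, 31347, 282123]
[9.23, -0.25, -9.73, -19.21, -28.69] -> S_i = 9.23 + -9.48*i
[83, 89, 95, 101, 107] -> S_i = 83 + 6*i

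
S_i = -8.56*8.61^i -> [-8.56, -73.7, -634.57, -5463.65, -47042.06]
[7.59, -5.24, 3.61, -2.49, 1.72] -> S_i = 7.59*(-0.69)^i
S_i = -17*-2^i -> [-17, 34, -68, 136, -272]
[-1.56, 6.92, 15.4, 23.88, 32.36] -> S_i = -1.56 + 8.48*i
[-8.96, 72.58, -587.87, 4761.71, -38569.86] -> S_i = -8.96*(-8.10)^i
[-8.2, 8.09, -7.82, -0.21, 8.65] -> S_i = Random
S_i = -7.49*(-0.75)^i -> [-7.49, 5.62, -4.21, 3.16, -2.37]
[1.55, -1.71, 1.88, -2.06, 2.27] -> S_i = 1.55*(-1.10)^i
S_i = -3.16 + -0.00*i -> [-3.16, -3.16, -3.16, -3.16, -3.16]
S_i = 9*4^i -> [9, 36, 144, 576, 2304]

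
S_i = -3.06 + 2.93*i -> [-3.06, -0.13, 2.8, 5.73, 8.66]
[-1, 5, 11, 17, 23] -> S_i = -1 + 6*i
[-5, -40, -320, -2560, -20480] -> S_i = -5*8^i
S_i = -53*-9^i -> [-53, 477, -4293, 38637, -347733]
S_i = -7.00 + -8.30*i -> [-7.0, -15.3, -23.6, -31.9, -40.2]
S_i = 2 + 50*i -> [2, 52, 102, 152, 202]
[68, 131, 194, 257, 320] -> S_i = 68 + 63*i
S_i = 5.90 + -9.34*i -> [5.9, -3.44, -12.78, -22.12, -31.46]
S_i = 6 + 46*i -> [6, 52, 98, 144, 190]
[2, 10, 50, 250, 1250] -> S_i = 2*5^i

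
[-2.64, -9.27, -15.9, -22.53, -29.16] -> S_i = -2.64 + -6.63*i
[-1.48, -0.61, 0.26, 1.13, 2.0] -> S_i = -1.48 + 0.87*i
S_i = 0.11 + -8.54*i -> [0.11, -8.43, -16.97, -25.51, -34.05]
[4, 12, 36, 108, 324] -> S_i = 4*3^i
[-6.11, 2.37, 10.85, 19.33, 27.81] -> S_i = -6.11 + 8.48*i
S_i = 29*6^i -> [29, 174, 1044, 6264, 37584]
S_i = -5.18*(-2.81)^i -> [-5.18, 14.56, -40.9, 114.93, -322.96]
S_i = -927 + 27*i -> [-927, -900, -873, -846, -819]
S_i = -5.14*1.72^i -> [-5.14, -8.84, -15.21, -26.15, -44.99]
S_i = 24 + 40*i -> [24, 64, 104, 144, 184]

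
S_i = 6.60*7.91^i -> [6.6, 52.21, 412.95, 3266.43, 25837.46]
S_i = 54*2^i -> [54, 108, 216, 432, 864]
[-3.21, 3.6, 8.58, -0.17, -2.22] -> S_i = Random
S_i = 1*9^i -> [1, 9, 81, 729, 6561]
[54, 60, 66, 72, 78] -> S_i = 54 + 6*i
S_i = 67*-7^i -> [67, -469, 3283, -22981, 160867]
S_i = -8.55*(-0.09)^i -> [-8.55, 0.77, -0.07, 0.01, -0.0]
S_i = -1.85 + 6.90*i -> [-1.85, 5.05, 11.95, 18.85, 25.75]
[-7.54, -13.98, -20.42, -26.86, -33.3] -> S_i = -7.54 + -6.44*i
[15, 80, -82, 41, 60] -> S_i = Random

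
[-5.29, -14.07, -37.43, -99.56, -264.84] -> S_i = -5.29*2.66^i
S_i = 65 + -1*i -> [65, 64, 63, 62, 61]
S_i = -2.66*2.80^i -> [-2.66, -7.45, -20.85, -58.39, -163.5]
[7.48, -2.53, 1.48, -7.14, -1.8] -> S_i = Random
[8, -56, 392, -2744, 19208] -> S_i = 8*-7^i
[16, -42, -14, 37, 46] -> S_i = Random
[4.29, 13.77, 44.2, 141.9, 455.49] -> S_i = 4.29*3.21^i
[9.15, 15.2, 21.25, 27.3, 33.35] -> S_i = 9.15 + 6.05*i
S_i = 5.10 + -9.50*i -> [5.1, -4.4, -13.9, -23.4, -32.9]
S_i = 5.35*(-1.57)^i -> [5.35, -8.4, 13.19, -20.7, 32.51]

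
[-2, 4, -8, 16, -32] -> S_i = -2*-2^i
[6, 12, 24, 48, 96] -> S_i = 6*2^i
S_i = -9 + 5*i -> [-9, -4, 1, 6, 11]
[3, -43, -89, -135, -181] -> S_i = 3 + -46*i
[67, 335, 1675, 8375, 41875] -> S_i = 67*5^i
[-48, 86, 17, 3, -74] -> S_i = Random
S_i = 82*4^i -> [82, 328, 1312, 5248, 20992]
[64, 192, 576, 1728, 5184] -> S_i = 64*3^i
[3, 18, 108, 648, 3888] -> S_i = 3*6^i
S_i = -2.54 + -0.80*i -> [-2.54, -3.34, -4.14, -4.94, -5.74]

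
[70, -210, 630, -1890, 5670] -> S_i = 70*-3^i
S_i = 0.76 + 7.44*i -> [0.76, 8.2, 15.64, 23.08, 30.52]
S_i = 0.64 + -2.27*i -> [0.64, -1.63, -3.9, -6.17, -8.44]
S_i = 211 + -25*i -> [211, 186, 161, 136, 111]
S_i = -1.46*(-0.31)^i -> [-1.46, 0.45, -0.14, 0.04, -0.01]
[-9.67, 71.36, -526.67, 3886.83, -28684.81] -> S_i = -9.67*(-7.38)^i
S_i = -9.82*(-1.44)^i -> [-9.82, 14.14, -20.36, 29.32, -42.22]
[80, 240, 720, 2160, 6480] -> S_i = 80*3^i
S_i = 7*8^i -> [7, 56, 448, 3584, 28672]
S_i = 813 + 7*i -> [813, 820, 827, 834, 841]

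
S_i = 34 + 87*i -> [34, 121, 208, 295, 382]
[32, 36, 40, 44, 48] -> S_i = 32 + 4*i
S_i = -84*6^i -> [-84, -504, -3024, -18144, -108864]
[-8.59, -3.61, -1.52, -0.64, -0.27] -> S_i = -8.59*0.42^i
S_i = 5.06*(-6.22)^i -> [5.06, -31.47, 195.76, -1217.65, 7573.77]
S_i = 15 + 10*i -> [15, 25, 35, 45, 55]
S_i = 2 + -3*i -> [2, -1, -4, -7, -10]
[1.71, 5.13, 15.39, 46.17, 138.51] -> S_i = 1.71*3.00^i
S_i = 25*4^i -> [25, 100, 400, 1600, 6400]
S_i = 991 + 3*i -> [991, 994, 997, 1000, 1003]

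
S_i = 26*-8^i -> [26, -208, 1664, -13312, 106496]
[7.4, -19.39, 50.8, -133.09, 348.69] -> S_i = 7.40*(-2.62)^i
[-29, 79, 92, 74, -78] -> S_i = Random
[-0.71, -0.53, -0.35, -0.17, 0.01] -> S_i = -0.71 + 0.18*i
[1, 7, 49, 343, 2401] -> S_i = 1*7^i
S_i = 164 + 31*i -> [164, 195, 226, 257, 288]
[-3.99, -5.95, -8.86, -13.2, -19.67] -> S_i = -3.99*1.49^i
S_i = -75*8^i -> [-75, -600, -4800, -38400, -307200]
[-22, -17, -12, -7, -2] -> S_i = -22 + 5*i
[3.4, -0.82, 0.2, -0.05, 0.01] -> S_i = 3.40*(-0.24)^i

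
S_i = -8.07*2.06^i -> [-8.07, -16.62, -34.25, -70.55, -145.33]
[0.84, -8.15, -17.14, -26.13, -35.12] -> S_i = 0.84 + -8.99*i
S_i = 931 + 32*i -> [931, 963, 995, 1027, 1059]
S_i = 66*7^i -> [66, 462, 3234, 22638, 158466]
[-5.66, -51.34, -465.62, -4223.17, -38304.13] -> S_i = -5.66*9.07^i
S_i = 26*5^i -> [26, 130, 650, 3250, 16250]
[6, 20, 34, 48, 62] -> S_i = 6 + 14*i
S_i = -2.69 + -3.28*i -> [-2.69, -5.97, -9.25, -12.53, -15.81]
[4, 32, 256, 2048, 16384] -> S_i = 4*8^i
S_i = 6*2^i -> [6, 12, 24, 48, 96]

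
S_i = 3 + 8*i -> [3, 11, 19, 27, 35]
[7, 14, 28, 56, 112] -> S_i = 7*2^i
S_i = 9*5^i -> [9, 45, 225, 1125, 5625]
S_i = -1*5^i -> [-1, -5, -25, -125, -625]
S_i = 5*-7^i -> [5, -35, 245, -1715, 12005]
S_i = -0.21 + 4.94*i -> [-0.21, 4.73, 9.67, 14.61, 19.55]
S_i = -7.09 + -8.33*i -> [-7.09, -15.42, -23.75, -32.08, -40.41]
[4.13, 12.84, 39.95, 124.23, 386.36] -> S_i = 4.13*3.11^i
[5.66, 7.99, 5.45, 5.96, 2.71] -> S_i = Random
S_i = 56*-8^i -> [56, -448, 3584, -28672, 229376]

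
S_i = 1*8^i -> [1, 8, 64, 512, 4096]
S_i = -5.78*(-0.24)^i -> [-5.78, 1.39, -0.33, 0.08, -0.02]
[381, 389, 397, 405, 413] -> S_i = 381 + 8*i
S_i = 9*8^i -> [9, 72, 576, 4608, 36864]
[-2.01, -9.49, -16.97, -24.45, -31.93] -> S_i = -2.01 + -7.48*i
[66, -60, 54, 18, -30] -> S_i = Random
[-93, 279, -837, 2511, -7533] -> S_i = -93*-3^i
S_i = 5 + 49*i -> [5, 54, 103, 152, 201]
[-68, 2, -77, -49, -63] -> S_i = Random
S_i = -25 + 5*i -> [-25, -20, -15, -10, -5]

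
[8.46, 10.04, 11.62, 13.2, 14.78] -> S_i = 8.46 + 1.58*i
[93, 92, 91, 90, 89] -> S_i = 93 + -1*i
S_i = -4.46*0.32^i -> [-4.46, -1.43, -0.46, -0.15, -0.05]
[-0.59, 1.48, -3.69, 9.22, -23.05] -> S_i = -0.59*(-2.50)^i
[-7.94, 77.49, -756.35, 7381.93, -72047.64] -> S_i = -7.94*(-9.76)^i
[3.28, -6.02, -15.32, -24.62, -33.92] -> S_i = 3.28 + -9.30*i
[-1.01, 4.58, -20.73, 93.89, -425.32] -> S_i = -1.01*(-4.53)^i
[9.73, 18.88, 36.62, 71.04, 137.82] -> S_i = 9.73*1.94^i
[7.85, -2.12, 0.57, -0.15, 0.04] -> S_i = 7.85*(-0.27)^i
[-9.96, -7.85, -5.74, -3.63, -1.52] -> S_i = -9.96 + 2.11*i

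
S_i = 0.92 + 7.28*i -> [0.92, 8.2, 15.48, 22.76, 30.04]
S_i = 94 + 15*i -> [94, 109, 124, 139, 154]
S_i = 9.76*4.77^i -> [9.76, 46.56, 222.07, 1059.27, 5052.7]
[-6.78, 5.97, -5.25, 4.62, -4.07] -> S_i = -6.78*(-0.88)^i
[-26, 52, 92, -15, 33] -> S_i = Random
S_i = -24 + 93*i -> [-24, 69, 162, 255, 348]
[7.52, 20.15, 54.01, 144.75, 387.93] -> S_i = 7.52*2.68^i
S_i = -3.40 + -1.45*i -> [-3.4, -4.85, -6.3, -7.75, -9.2]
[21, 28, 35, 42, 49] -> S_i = 21 + 7*i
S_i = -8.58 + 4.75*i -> [-8.58, -3.83, 0.92, 5.67, 10.42]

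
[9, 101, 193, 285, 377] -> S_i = 9 + 92*i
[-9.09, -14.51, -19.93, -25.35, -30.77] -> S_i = -9.09 + -5.42*i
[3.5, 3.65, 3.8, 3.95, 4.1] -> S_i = 3.50 + 0.15*i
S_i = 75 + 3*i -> [75, 78, 81, 84, 87]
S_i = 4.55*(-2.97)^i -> [4.55, -13.51, 40.14, -119.2, 354.03]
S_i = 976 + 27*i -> [976, 1003, 1030, 1057, 1084]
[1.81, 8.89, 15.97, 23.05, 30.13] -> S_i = 1.81 + 7.08*i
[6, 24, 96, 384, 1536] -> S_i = 6*4^i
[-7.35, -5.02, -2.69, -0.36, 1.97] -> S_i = -7.35 + 2.33*i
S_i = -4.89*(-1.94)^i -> [-4.89, 9.49, -18.4, 35.7, -69.27]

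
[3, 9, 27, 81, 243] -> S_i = 3*3^i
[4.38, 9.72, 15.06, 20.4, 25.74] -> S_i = 4.38 + 5.34*i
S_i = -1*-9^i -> [-1, 9, -81, 729, -6561]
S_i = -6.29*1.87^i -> [-6.29, -11.76, -22.0, -41.13, -76.92]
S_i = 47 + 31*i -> [47, 78, 109, 140, 171]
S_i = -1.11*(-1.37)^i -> [-1.11, 1.52, -2.08, 2.85, -3.91]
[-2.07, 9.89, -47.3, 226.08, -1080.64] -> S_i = -2.07*(-4.78)^i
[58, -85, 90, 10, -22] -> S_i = Random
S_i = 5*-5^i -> [5, -25, 125, -625, 3125]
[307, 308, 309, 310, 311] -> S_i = 307 + 1*i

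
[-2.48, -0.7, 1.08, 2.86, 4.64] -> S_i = -2.48 + 1.78*i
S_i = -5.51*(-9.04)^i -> [-5.51, 49.81, -450.29, 4070.59, -36798.09]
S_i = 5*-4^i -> [5, -20, 80, -320, 1280]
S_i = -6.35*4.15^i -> [-6.35, -26.35, -109.36, -453.86, -1883.5]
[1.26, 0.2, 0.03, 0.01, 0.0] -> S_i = 1.26*0.16^i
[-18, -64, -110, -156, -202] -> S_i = -18 + -46*i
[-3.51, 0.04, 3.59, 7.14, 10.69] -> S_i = -3.51 + 3.55*i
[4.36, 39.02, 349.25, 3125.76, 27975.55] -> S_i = 4.36*8.95^i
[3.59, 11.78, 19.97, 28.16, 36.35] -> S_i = 3.59 + 8.19*i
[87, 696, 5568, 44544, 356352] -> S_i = 87*8^i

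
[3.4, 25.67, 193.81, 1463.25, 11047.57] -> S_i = 3.40*7.55^i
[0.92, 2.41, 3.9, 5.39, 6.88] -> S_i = 0.92 + 1.49*i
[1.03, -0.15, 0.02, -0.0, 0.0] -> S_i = 1.03*(-0.15)^i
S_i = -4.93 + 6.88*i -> [-4.93, 1.95, 8.83, 15.71, 22.59]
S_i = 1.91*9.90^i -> [1.91, 18.91, 187.2, 1853.27, 18347.38]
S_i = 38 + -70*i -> [38, -32, -102, -172, -242]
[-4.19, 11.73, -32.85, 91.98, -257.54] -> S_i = -4.19*(-2.80)^i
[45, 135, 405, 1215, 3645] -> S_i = 45*3^i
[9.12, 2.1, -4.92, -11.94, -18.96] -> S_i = 9.12 + -7.02*i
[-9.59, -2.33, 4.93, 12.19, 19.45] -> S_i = -9.59 + 7.26*i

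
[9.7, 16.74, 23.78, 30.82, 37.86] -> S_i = 9.70 + 7.04*i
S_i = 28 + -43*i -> [28, -15, -58, -101, -144]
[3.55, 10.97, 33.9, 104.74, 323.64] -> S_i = 3.55*3.09^i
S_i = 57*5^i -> [57, 285, 1425, 7125, 35625]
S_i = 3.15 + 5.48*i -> [3.15, 8.63, 14.11, 19.59, 25.07]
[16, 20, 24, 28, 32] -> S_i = 16 + 4*i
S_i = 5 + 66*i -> [5, 71, 137, 203, 269]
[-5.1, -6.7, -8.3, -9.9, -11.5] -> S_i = -5.10 + -1.60*i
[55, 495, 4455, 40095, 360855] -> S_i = 55*9^i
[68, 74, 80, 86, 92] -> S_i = 68 + 6*i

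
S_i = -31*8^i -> [-31, -248, -1984, -15872, -126976]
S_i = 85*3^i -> [85, 255, 765, 2295, 6885]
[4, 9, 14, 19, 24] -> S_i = 4 + 5*i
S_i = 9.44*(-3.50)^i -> [9.44, -33.04, 115.64, -404.74, 1416.59]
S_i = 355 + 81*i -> [355, 436, 517, 598, 679]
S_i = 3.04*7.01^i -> [3.04, 21.31, 149.39, 1047.2, 7340.84]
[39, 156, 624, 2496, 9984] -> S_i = 39*4^i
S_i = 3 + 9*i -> [3, 12, 21, 30, 39]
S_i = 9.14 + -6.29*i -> [9.14, 2.85, -3.44, -9.73, -16.02]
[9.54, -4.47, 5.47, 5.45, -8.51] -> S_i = Random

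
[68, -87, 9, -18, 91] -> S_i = Random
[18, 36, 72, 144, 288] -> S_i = 18*2^i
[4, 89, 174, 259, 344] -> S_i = 4 + 85*i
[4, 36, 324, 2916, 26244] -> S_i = 4*9^i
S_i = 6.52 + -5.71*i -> [6.52, 0.81, -4.9, -10.61, -16.32]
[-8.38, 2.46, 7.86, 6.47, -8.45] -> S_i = Random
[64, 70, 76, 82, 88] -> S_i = 64 + 6*i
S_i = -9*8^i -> [-9, -72, -576, -4608, -36864]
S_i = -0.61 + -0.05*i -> [-0.61, -0.66, -0.71, -0.76, -0.81]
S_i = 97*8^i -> [97, 776, 6208, 49664, 397312]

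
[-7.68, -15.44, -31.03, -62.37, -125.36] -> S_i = -7.68*2.01^i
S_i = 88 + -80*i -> [88, 8, -72, -152, -232]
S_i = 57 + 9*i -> [57, 66, 75, 84, 93]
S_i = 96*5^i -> [96, 480, 2400, 12000, 60000]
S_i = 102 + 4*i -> [102, 106, 110, 114, 118]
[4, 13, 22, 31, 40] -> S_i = 4 + 9*i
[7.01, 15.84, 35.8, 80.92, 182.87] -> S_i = 7.01*2.26^i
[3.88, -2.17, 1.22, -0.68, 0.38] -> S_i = 3.88*(-0.56)^i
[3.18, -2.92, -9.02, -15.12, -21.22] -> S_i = 3.18 + -6.10*i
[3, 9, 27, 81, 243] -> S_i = 3*3^i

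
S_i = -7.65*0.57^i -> [-7.65, -4.36, -2.49, -1.42, -0.81]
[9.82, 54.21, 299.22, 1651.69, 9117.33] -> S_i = 9.82*5.52^i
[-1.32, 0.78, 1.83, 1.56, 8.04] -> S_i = Random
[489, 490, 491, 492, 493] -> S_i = 489 + 1*i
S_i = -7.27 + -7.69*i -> [-7.27, -14.96, -22.65, -30.34, -38.03]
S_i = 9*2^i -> [9, 18, 36, 72, 144]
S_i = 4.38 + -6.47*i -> [4.38, -2.09, -8.56, -15.03, -21.5]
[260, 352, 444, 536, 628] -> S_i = 260 + 92*i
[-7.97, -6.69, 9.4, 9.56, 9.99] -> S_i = Random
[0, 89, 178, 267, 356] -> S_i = 0 + 89*i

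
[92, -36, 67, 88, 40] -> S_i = Random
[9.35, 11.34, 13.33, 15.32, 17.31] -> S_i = 9.35 + 1.99*i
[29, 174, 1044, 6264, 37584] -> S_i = 29*6^i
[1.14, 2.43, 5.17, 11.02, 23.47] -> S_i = 1.14*2.13^i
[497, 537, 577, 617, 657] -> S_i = 497 + 40*i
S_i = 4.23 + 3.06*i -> [4.23, 7.29, 10.35, 13.41, 16.47]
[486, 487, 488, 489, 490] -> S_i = 486 + 1*i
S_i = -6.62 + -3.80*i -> [-6.62, -10.42, -14.22, -18.02, -21.82]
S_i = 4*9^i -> [4, 36, 324, 2916, 26244]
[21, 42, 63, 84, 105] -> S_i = 21 + 21*i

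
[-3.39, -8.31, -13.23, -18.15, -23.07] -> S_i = -3.39 + -4.92*i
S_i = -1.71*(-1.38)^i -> [-1.71, 2.36, -3.26, 4.49, -6.2]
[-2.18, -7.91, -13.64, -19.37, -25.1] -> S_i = -2.18 + -5.73*i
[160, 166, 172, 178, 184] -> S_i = 160 + 6*i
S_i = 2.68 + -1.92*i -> [2.68, 0.76, -1.16, -3.08, -5.0]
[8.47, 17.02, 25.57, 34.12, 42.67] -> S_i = 8.47 + 8.55*i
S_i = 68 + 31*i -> [68, 99, 130, 161, 192]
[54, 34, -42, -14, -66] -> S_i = Random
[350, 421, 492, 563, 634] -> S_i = 350 + 71*i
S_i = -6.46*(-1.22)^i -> [-6.46, 7.88, -9.62, 11.73, -14.31]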